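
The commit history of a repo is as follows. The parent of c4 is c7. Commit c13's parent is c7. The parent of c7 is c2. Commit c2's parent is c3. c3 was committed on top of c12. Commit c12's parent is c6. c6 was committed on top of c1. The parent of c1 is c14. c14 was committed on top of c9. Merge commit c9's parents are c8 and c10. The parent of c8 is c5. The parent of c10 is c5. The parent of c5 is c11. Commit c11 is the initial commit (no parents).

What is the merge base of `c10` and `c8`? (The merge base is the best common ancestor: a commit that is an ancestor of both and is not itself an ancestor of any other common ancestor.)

Ancestors of c10: {c10, c11, c5}.
Ancestors of c8: {c11, c5, c8}.
Common ancestors: {c11, c5}.
Among these, c5 is not an ancestor of any other common ancestor — it is the merge base.

c5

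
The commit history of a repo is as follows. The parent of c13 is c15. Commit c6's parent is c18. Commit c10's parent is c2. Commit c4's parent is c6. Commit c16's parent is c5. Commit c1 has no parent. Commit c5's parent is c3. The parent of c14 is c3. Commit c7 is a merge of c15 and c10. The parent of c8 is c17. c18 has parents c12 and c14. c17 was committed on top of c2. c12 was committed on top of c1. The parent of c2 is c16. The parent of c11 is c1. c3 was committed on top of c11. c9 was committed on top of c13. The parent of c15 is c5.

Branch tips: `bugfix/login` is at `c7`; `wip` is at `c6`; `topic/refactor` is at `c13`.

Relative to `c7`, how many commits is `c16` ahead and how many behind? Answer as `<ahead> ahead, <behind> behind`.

Reachable from c16: {c1, c11, c16, c3, c5}.
Reachable from c7: {c1, c10, c11, c15, c16, c2, c3, c5, c7}.
Only in c16's history (ahead): {} — 0.
Only in c7's history (behind): {c10, c15, c2, c7} — 4.

0 ahead, 4 behind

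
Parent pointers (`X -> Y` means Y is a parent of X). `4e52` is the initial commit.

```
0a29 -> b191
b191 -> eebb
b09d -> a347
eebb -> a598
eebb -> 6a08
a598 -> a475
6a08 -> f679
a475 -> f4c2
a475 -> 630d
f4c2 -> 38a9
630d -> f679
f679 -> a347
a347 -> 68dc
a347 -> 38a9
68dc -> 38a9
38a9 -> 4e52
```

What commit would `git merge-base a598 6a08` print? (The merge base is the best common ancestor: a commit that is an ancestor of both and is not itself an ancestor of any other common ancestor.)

Ancestors of a598: {38a9, 4e52, 630d, 68dc, a347, a475, a598, f4c2, f679}.
Ancestors of 6a08: {38a9, 4e52, 68dc, 6a08, a347, f679}.
Common ancestors: {38a9, 4e52, 68dc, a347, f679}.
Among these, f679 is not an ancestor of any other common ancestor — it is the merge base.

f679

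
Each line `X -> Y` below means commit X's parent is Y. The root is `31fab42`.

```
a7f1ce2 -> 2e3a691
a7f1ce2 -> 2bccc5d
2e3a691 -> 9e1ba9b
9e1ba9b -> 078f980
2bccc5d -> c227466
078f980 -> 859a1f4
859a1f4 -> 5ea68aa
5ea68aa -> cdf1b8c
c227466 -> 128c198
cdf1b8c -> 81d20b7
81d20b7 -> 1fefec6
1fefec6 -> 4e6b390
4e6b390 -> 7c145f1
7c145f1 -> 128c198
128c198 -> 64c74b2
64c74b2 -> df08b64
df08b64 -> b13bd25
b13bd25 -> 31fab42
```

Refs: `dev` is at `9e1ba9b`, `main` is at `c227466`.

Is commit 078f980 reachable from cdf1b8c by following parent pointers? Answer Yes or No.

Ancestors of cdf1b8c: {128c198, 1fefec6, 31fab42, 4e6b390, 64c74b2, 7c145f1, 81d20b7, b13bd25, cdf1b8c, df08b64}.
078f980 is not in that set, so it is not an ancestor of cdf1b8c.

No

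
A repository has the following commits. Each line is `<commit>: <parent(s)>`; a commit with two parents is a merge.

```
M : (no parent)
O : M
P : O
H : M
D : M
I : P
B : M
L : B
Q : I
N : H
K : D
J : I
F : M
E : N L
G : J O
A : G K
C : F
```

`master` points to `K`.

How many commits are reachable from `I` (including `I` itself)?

Walking parent pointers from I: reachable set = {I, M, O, P}.
That is 4 commits.

4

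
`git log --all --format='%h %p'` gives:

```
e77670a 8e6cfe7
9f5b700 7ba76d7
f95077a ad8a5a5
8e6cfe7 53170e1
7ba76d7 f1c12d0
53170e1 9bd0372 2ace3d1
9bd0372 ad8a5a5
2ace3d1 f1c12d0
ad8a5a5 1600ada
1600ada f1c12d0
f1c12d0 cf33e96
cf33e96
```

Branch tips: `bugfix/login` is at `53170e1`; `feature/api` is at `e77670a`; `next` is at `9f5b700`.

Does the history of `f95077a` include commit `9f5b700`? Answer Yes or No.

No

Ancestors of f95077a: {1600ada, ad8a5a5, cf33e96, f1c12d0, f95077a}.
9f5b700 is not in that set, so it is not an ancestor of f95077a.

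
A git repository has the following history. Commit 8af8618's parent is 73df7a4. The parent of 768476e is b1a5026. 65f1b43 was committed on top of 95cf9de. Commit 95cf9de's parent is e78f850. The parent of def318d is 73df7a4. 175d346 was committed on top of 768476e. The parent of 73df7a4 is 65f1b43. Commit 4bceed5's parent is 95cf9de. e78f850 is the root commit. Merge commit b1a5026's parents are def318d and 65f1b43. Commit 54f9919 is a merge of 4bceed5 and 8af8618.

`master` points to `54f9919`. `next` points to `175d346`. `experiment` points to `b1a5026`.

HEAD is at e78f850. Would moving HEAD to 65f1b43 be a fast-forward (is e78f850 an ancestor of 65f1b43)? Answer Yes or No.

Yes

A fast-forward from e78f850 to 65f1b43 is possible iff e78f850 is an ancestor of 65f1b43.
Ancestors of 65f1b43: {65f1b43, 95cf9de, e78f850}.
e78f850 is among them, so fast-forward is possible.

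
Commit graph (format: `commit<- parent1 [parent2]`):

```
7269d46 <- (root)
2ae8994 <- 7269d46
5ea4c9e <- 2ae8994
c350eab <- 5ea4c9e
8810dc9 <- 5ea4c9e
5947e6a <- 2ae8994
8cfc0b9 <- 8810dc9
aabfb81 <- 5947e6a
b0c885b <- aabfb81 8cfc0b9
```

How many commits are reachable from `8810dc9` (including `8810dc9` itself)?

4

Walking parent pointers from 8810dc9: reachable set = {2ae8994, 5ea4c9e, 7269d46, 8810dc9}.
That is 4 commits.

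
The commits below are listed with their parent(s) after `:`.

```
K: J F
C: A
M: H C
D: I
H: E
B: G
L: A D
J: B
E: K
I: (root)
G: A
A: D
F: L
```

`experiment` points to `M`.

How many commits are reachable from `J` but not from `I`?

5

Reachable from J: {A, B, D, G, I, J}.
Reachable from I: {I}.
In J's history but not I's: {A, B, D, G, J} — 5 commits.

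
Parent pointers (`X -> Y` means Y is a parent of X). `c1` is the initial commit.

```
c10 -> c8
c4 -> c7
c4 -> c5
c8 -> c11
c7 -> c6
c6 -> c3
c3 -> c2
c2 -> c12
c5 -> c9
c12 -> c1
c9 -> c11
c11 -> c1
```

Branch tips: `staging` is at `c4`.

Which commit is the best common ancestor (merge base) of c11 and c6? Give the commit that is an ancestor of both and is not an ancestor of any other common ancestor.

Ancestors of c11: {c1, c11}.
Ancestors of c6: {c1, c12, c2, c3, c6}.
Common ancestors: {c1}.
The only common ancestor is c1, so it is the merge base.

c1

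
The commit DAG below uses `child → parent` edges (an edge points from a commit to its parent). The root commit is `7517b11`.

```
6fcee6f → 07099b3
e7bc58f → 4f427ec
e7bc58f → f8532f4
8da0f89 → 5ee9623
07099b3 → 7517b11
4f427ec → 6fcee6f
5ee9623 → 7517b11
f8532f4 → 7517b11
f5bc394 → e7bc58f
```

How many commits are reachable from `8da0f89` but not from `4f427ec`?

2

Reachable from 8da0f89: {5ee9623, 7517b11, 8da0f89}.
Reachable from 4f427ec: {07099b3, 4f427ec, 6fcee6f, 7517b11}.
In 8da0f89's history but not 4f427ec's: {5ee9623, 8da0f89} — 2 commits.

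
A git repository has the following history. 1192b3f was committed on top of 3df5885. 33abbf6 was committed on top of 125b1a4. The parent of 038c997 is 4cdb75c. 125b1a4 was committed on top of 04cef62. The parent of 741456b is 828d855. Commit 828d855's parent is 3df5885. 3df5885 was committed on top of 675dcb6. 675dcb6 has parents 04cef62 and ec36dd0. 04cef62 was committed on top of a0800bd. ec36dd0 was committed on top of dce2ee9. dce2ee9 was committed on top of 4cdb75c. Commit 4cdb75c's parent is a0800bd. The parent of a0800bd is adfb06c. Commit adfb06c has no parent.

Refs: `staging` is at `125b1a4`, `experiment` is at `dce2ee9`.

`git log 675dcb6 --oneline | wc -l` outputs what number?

7

Walking parent pointers from 675dcb6: reachable set = {04cef62, 4cdb75c, 675dcb6, a0800bd, adfb06c, dce2ee9, ec36dd0}.
That is 7 commits.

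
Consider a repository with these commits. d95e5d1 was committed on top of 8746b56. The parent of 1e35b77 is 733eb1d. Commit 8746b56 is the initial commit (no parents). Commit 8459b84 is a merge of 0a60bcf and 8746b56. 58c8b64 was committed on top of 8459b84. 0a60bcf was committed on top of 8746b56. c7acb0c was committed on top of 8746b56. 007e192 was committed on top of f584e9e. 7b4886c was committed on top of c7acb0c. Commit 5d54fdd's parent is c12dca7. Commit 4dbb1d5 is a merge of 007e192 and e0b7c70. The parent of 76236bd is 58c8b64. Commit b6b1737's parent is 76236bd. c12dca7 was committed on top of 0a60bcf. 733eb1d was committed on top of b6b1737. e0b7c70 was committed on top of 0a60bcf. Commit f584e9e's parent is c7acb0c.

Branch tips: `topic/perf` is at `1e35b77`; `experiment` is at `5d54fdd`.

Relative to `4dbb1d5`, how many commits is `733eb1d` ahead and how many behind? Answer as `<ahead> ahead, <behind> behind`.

5 ahead, 5 behind

Reachable from 733eb1d: {0a60bcf, 58c8b64, 733eb1d, 76236bd, 8459b84, 8746b56, b6b1737}.
Reachable from 4dbb1d5: {007e192, 0a60bcf, 4dbb1d5, 8746b56, c7acb0c, e0b7c70, f584e9e}.
Only in 733eb1d's history (ahead): {58c8b64, 733eb1d, 76236bd, 8459b84, b6b1737} — 5.
Only in 4dbb1d5's history (behind): {007e192, 4dbb1d5, c7acb0c, e0b7c70, f584e9e} — 5.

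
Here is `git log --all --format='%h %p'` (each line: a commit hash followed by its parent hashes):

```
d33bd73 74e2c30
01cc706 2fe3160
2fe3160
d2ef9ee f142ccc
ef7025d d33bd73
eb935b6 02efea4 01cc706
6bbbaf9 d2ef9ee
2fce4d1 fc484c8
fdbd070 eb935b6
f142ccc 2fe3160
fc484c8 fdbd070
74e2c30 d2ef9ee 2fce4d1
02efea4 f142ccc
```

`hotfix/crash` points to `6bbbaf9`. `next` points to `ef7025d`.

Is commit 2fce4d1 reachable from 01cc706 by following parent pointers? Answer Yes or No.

Ancestors of 01cc706: {01cc706, 2fe3160}.
2fce4d1 is not in that set, so it is not an ancestor of 01cc706.

No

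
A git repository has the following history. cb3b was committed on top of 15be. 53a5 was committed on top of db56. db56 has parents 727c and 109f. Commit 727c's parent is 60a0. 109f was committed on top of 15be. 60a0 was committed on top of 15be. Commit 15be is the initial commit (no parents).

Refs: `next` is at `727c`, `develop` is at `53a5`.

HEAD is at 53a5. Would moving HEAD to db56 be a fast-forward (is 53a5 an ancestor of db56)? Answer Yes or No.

A fast-forward from 53a5 to db56 is possible iff 53a5 is an ancestor of db56.
Ancestors of db56: {109f, 15be, 60a0, 727c, db56}.
53a5 is not among them, so fast-forward is not possible.

No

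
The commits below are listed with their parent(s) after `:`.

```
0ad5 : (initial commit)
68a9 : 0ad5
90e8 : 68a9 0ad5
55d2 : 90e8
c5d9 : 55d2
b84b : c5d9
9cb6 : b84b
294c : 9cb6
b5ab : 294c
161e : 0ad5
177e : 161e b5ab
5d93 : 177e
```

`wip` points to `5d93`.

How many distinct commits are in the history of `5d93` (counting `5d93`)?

Walking parent pointers from 5d93: reachable set = {0ad5, 161e, 177e, 294c, 55d2, 5d93, 68a9, 90e8, 9cb6, b5ab, b84b, c5d9}.
That is 12 commits.

12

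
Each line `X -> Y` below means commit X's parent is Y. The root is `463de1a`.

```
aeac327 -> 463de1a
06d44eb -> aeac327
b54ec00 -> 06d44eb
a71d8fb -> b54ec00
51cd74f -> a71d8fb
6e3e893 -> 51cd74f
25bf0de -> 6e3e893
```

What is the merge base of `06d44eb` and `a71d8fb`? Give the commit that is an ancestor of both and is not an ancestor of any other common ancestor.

06d44eb

Ancestors of 06d44eb: {06d44eb, 463de1a, aeac327}.
Ancestors of a71d8fb: {06d44eb, 463de1a, a71d8fb, aeac327, b54ec00}.
Common ancestors: {06d44eb, 463de1a, aeac327}.
Among these, 06d44eb is not an ancestor of any other common ancestor — it is the merge base.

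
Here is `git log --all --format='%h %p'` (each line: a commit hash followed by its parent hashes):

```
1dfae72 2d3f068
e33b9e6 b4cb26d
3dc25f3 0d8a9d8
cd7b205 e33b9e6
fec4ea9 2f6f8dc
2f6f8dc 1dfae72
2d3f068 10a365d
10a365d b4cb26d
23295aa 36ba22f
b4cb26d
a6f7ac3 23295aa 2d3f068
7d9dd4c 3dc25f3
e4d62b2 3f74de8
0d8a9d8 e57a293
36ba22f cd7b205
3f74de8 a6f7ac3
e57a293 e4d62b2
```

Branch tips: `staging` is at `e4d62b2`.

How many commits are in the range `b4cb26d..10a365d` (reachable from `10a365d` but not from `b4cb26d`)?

Reachable from 10a365d: {10a365d, b4cb26d}.
Reachable from b4cb26d: {b4cb26d}.
In 10a365d's history but not b4cb26d's: {10a365d} — 1 commit.

1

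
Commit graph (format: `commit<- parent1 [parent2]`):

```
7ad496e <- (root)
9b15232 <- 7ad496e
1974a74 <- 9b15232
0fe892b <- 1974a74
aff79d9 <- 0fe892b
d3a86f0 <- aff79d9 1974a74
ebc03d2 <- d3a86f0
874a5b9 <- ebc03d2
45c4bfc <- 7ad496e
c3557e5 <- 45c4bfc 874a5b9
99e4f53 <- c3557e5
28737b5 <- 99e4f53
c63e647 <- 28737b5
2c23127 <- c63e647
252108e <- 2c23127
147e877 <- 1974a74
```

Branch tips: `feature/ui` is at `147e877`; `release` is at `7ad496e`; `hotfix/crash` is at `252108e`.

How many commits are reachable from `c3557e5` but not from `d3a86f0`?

4

Reachable from c3557e5: {0fe892b, 1974a74, 45c4bfc, 7ad496e, 874a5b9, 9b15232, aff79d9, c3557e5, d3a86f0, ebc03d2}.
Reachable from d3a86f0: {0fe892b, 1974a74, 7ad496e, 9b15232, aff79d9, d3a86f0}.
In c3557e5's history but not d3a86f0's: {45c4bfc, 874a5b9, c3557e5, ebc03d2} — 4 commits.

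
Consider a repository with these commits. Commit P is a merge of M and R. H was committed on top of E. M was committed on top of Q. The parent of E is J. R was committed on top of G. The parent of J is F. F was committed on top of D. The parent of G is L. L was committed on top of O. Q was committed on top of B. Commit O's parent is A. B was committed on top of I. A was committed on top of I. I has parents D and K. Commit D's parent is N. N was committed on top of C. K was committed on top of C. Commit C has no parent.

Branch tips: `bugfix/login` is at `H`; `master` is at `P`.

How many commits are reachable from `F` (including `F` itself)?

Walking parent pointers from F: reachable set = {C, D, F, N}.
That is 4 commits.

4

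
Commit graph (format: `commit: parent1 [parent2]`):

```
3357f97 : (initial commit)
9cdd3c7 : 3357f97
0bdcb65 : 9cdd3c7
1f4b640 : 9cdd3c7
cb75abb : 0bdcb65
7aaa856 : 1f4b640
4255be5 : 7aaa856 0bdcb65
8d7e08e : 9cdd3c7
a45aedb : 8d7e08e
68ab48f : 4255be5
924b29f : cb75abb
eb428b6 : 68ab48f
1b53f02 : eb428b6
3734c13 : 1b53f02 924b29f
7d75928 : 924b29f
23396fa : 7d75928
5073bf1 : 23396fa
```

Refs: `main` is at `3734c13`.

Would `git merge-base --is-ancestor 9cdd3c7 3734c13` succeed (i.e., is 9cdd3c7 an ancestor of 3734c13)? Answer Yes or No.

Yes

Ancestors of 3734c13 (commits reachable by following parents): {0bdcb65, 1b53f02, 1f4b640, 3357f97, 3734c13, 4255be5, 68ab48f, 7aaa856, 924b29f, 9cdd3c7, cb75abb, eb428b6}.
9cdd3c7 is in that set, so it is an ancestor of 3734c13.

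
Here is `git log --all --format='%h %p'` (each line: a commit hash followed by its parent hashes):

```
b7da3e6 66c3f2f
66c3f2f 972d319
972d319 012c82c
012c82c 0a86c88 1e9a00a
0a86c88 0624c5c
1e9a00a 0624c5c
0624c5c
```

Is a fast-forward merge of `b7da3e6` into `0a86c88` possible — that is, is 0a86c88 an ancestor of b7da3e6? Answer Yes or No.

A fast-forward from 0a86c88 to b7da3e6 is possible iff 0a86c88 is an ancestor of b7da3e6.
Ancestors of b7da3e6: {012c82c, 0624c5c, 0a86c88, 1e9a00a, 66c3f2f, 972d319, b7da3e6}.
0a86c88 is among them, so fast-forward is possible.

Yes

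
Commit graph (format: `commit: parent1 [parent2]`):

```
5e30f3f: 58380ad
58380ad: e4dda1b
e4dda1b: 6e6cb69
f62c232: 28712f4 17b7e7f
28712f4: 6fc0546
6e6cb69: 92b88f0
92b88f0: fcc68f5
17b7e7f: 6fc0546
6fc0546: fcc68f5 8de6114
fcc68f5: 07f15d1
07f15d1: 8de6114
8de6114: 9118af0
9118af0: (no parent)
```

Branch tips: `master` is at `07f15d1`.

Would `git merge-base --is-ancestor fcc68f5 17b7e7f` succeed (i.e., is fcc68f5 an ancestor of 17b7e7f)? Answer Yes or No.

Yes

Ancestors of 17b7e7f (commits reachable by following parents): {07f15d1, 17b7e7f, 6fc0546, 8de6114, 9118af0, fcc68f5}.
fcc68f5 is in that set, so it is an ancestor of 17b7e7f.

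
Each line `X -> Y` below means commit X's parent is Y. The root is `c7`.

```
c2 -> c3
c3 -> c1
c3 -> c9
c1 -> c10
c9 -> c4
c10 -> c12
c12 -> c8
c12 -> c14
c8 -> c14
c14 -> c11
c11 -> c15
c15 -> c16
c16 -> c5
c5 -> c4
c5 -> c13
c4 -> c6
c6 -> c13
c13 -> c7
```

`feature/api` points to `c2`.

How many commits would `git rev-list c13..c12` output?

9

Reachable from c12: {c11, c12, c13, c14, c15, c16, c4, c5, c6, c7, c8}.
Reachable from c13: {c13, c7}.
In c12's history but not c13's: {c11, c12, c14, c15, c16, c4, c5, c6, c8} — 9 commits.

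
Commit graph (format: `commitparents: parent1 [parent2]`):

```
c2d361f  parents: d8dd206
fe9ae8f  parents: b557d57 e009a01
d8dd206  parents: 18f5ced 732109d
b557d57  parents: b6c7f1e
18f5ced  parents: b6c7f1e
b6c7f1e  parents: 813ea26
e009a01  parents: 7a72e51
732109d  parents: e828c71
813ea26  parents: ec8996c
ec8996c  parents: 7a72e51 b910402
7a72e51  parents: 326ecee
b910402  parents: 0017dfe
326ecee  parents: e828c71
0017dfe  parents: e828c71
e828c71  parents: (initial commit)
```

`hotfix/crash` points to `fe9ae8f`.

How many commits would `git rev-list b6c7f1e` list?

8

Walking parent pointers from b6c7f1e: reachable set = {0017dfe, 326ecee, 7a72e51, 813ea26, b6c7f1e, b910402, e828c71, ec8996c}.
That is 8 commits.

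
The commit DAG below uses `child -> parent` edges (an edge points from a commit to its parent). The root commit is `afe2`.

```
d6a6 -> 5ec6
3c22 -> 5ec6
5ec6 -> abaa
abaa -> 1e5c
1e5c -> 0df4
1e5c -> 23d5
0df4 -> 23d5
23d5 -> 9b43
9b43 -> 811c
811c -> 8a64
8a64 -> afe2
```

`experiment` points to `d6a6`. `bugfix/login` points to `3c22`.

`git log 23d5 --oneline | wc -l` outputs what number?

5

Walking parent pointers from 23d5: reachable set = {23d5, 811c, 8a64, 9b43, afe2}.
That is 5 commits.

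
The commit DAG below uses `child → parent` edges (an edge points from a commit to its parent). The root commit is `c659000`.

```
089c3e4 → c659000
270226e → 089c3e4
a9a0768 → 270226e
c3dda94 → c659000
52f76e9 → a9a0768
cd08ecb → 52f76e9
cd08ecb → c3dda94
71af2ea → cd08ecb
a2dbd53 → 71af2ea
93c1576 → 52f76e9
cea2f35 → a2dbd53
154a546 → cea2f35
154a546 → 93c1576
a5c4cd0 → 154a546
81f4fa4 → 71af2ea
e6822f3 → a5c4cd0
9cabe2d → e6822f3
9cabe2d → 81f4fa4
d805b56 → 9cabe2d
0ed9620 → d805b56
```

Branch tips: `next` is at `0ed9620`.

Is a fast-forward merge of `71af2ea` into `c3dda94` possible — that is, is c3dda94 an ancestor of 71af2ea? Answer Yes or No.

A fast-forward from c3dda94 to 71af2ea is possible iff c3dda94 is an ancestor of 71af2ea.
Ancestors of 71af2ea: {089c3e4, 270226e, 52f76e9, 71af2ea, a9a0768, c3dda94, c659000, cd08ecb}.
c3dda94 is among them, so fast-forward is possible.

Yes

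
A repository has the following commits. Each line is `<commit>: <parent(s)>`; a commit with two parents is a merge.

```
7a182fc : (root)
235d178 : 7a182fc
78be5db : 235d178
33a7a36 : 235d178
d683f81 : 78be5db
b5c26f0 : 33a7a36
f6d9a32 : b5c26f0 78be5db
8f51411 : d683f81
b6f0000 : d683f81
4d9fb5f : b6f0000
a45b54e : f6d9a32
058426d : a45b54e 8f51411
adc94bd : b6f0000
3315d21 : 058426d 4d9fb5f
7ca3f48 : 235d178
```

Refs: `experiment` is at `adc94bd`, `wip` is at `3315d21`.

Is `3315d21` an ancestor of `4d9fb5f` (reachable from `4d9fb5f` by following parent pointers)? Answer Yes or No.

No

Ancestors of 4d9fb5f: {235d178, 4d9fb5f, 78be5db, 7a182fc, b6f0000, d683f81}.
3315d21 is not in that set, so it is not an ancestor of 4d9fb5f.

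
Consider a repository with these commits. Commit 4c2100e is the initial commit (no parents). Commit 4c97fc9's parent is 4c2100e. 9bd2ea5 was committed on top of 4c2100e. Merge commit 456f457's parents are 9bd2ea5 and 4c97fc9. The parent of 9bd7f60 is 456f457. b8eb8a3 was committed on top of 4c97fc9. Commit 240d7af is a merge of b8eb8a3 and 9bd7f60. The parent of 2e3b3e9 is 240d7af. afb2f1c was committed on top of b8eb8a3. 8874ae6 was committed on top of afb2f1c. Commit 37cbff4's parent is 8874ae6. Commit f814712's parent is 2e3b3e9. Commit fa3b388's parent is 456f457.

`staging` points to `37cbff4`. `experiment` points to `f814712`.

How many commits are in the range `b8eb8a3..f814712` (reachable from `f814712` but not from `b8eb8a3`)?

6

Reachable from f814712: {240d7af, 2e3b3e9, 456f457, 4c2100e, 4c97fc9, 9bd2ea5, 9bd7f60, b8eb8a3, f814712}.
Reachable from b8eb8a3: {4c2100e, 4c97fc9, b8eb8a3}.
In f814712's history but not b8eb8a3's: {240d7af, 2e3b3e9, 456f457, 9bd2ea5, 9bd7f60, f814712} — 6 commits.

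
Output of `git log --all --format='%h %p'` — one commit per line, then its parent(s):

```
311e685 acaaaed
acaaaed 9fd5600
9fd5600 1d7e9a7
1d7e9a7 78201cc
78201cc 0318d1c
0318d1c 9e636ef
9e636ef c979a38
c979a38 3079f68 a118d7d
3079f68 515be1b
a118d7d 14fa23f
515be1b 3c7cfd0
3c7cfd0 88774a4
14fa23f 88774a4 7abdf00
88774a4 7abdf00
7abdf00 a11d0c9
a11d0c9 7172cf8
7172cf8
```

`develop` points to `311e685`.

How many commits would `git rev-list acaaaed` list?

Walking parent pointers from acaaaed: reachable set = {0318d1c, 14fa23f, 1d7e9a7, 3079f68, 3c7cfd0, 515be1b, 7172cf8, 78201cc, 7abdf00, 88774a4, 9e636ef, 9fd5600, a118d7d, a11d0c9, acaaaed, c979a38}.
That is 16 commits.

16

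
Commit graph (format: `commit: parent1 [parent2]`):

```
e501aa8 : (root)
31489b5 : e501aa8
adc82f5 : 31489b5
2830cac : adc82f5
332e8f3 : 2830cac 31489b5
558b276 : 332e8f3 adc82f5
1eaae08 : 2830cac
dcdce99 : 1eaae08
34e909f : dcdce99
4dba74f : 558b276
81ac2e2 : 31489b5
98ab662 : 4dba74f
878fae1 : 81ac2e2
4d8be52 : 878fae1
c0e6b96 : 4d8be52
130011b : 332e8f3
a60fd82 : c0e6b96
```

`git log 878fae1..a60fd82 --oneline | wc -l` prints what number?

Reachable from a60fd82: {31489b5, 4d8be52, 81ac2e2, 878fae1, a60fd82, c0e6b96, e501aa8}.
Reachable from 878fae1: {31489b5, 81ac2e2, 878fae1, e501aa8}.
In a60fd82's history but not 878fae1's: {4d8be52, a60fd82, c0e6b96} — 3 commits.

3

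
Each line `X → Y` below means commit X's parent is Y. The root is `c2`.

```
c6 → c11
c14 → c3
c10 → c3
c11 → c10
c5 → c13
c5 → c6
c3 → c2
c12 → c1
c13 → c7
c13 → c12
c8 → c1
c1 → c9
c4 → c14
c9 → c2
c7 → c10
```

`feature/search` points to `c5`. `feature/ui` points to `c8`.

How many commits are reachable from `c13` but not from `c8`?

5

Reachable from c13: {c1, c10, c12, c13, c2, c3, c7, c9}.
Reachable from c8: {c1, c2, c8, c9}.
In c13's history but not c8's: {c10, c12, c13, c3, c7} — 5 commits.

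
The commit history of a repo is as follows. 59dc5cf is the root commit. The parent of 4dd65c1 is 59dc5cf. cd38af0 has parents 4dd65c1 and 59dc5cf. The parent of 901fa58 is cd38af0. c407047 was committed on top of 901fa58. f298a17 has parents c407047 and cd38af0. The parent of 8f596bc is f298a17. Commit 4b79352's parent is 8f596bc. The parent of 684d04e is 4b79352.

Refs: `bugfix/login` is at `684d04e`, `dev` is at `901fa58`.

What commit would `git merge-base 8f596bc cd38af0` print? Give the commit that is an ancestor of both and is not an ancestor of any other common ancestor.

cd38af0

Ancestors of 8f596bc: {4dd65c1, 59dc5cf, 8f596bc, 901fa58, c407047, cd38af0, f298a17}.
Ancestors of cd38af0: {4dd65c1, 59dc5cf, cd38af0}.
Common ancestors: {4dd65c1, 59dc5cf, cd38af0}.
Among these, cd38af0 is not an ancestor of any other common ancestor — it is the merge base.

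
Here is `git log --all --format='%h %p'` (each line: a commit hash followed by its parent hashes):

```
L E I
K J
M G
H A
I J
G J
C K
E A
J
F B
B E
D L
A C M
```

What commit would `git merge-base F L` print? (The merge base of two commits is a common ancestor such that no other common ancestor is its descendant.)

E

Ancestors of F: {A, B, C, E, F, G, J, K, M}.
Ancestors of L: {A, C, E, G, I, J, K, L, M}.
Common ancestors: {A, C, E, G, J, K, M}.
Among these, E is not an ancestor of any other common ancestor — it is the merge base.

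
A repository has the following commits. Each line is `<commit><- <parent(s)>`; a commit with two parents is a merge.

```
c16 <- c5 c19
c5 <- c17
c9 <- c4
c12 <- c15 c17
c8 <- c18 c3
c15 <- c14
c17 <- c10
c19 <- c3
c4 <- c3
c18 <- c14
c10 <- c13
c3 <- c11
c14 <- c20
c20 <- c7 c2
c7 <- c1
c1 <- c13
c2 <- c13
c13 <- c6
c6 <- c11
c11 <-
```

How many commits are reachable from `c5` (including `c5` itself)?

6

Walking parent pointers from c5: reachable set = {c10, c11, c13, c17, c5, c6}.
That is 6 commits.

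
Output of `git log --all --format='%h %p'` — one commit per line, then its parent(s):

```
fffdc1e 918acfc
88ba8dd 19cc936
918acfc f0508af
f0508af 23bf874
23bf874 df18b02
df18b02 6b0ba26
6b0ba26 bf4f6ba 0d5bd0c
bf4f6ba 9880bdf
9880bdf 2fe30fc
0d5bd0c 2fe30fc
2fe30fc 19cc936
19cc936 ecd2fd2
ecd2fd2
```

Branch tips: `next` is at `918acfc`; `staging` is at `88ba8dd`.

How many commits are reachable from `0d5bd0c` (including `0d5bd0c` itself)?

Walking parent pointers from 0d5bd0c: reachable set = {0d5bd0c, 19cc936, 2fe30fc, ecd2fd2}.
That is 4 commits.

4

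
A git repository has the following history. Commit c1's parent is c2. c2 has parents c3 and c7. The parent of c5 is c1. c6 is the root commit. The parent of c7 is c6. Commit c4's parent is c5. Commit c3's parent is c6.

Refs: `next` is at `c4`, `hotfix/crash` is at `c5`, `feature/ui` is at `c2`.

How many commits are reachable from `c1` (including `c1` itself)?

Walking parent pointers from c1: reachable set = {c1, c2, c3, c6, c7}.
That is 5 commits.

5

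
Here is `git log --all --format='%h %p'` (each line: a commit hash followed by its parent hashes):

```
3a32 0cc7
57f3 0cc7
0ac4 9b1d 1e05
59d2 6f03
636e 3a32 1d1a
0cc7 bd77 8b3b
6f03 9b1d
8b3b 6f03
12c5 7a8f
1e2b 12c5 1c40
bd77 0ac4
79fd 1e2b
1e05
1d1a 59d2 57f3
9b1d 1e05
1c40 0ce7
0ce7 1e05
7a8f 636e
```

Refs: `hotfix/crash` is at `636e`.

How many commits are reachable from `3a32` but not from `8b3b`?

Reachable from 3a32: {0ac4, 0cc7, 1e05, 3a32, 6f03, 8b3b, 9b1d, bd77}.
Reachable from 8b3b: {1e05, 6f03, 8b3b, 9b1d}.
In 3a32's history but not 8b3b's: {0ac4, 0cc7, 3a32, bd77} — 4 commits.

4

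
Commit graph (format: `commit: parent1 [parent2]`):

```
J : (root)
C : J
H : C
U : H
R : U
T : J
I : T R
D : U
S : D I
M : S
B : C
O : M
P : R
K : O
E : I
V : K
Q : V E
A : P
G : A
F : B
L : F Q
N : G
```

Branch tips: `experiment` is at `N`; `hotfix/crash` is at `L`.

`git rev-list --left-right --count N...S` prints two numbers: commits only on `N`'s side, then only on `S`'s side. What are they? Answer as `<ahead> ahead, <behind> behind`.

Reachable from N: {A, C, G, H, J, N, P, R, U}.
Reachable from S: {C, D, H, I, J, R, S, T, U}.
Only in N's history (ahead): {A, G, N, P} — 4.
Only in S's history (behind): {D, I, S, T} — 4.

4 ahead, 4 behind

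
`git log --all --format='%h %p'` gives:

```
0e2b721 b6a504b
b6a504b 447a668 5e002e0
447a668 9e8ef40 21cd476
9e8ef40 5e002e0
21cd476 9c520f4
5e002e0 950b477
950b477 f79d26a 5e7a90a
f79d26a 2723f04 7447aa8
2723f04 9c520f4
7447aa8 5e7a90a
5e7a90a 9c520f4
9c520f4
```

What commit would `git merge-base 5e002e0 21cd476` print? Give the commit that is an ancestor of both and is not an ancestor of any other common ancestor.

Ancestors of 5e002e0: {2723f04, 5e002e0, 5e7a90a, 7447aa8, 950b477, 9c520f4, f79d26a}.
Ancestors of 21cd476: {21cd476, 9c520f4}.
Common ancestors: {9c520f4}.
The only common ancestor is 9c520f4, so it is the merge base.

9c520f4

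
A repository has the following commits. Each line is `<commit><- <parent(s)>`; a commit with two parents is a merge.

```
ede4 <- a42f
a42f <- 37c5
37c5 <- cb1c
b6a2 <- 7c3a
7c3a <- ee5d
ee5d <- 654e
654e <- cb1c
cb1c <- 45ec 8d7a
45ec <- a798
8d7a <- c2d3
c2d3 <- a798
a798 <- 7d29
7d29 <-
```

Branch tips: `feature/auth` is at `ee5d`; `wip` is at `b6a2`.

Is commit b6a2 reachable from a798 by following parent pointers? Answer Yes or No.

No

Ancestors of a798: {7d29, a798}.
b6a2 is not in that set, so it is not an ancestor of a798.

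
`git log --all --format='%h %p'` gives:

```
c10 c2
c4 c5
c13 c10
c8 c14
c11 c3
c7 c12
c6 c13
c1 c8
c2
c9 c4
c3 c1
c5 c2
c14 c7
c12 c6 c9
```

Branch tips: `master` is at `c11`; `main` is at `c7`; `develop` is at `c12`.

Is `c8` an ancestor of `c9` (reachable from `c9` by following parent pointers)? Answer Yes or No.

Ancestors of c9: {c2, c4, c5, c9}.
c8 is not in that set, so it is not an ancestor of c9.

No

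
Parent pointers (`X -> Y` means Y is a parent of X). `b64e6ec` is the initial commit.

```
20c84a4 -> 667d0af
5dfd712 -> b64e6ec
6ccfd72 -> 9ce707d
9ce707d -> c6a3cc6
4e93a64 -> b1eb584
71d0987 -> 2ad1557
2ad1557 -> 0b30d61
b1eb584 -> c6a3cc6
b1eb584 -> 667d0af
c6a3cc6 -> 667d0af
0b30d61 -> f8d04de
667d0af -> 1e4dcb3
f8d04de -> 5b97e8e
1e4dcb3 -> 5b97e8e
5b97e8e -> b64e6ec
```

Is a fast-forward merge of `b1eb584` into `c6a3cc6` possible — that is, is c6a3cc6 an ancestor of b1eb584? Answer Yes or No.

A fast-forward from c6a3cc6 to b1eb584 is possible iff c6a3cc6 is an ancestor of b1eb584.
Ancestors of b1eb584: {1e4dcb3, 5b97e8e, 667d0af, b1eb584, b64e6ec, c6a3cc6}.
c6a3cc6 is among them, so fast-forward is possible.

Yes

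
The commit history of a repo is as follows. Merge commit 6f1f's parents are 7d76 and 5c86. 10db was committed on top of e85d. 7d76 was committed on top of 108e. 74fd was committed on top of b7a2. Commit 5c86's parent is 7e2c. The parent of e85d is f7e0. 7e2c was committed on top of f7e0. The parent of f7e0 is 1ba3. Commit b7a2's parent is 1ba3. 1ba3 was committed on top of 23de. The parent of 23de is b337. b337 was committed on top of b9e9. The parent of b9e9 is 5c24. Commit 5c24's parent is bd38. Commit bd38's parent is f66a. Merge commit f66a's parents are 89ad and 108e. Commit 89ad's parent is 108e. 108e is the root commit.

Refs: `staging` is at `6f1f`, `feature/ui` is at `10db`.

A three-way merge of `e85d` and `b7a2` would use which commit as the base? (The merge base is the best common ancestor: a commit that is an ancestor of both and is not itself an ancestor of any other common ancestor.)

1ba3

Ancestors of e85d: {108e, 1ba3, 23de, 5c24, 89ad, b337, b9e9, bd38, e85d, f66a, f7e0}.
Ancestors of b7a2: {108e, 1ba3, 23de, 5c24, 89ad, b337, b7a2, b9e9, bd38, f66a}.
Common ancestors: {108e, 1ba3, 23de, 5c24, 89ad, b337, b9e9, bd38, f66a}.
Among these, 1ba3 is not an ancestor of any other common ancestor — it is the merge base.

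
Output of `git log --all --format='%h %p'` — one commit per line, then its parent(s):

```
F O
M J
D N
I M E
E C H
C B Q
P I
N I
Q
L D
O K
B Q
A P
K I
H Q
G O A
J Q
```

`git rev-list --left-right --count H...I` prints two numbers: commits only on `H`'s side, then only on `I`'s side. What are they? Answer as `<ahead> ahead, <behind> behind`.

Reachable from H: {H, Q}.
Reachable from I: {B, C, E, H, I, J, M, Q}.
Only in H's history (ahead): {} — 0.
Only in I's history (behind): {B, C, E, I, J, M} — 6.

0 ahead, 6 behind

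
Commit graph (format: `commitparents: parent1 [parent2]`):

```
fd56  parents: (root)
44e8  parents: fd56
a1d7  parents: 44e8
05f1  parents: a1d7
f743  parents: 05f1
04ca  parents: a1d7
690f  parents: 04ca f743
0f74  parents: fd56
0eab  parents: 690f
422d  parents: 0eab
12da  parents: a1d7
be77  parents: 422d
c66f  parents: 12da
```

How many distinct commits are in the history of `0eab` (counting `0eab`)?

8

Walking parent pointers from 0eab: reachable set = {04ca, 05f1, 0eab, 44e8, 690f, a1d7, f743, fd56}.
That is 8 commits.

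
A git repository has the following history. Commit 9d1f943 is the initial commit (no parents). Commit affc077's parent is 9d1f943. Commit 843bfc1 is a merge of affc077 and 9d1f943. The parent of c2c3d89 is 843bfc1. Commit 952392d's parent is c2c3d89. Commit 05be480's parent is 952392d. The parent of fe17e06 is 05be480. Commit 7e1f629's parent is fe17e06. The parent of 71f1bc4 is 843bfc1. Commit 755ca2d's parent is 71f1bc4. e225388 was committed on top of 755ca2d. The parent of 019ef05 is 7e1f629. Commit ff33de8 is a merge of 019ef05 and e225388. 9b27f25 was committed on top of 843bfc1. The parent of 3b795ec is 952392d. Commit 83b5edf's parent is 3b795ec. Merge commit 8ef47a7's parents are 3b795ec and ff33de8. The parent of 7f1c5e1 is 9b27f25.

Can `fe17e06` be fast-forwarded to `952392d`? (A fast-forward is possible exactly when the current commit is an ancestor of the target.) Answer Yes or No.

No

A fast-forward from fe17e06 to 952392d is possible iff fe17e06 is an ancestor of 952392d.
Ancestors of 952392d: {843bfc1, 952392d, 9d1f943, affc077, c2c3d89}.
fe17e06 is not among them, so fast-forward is not possible.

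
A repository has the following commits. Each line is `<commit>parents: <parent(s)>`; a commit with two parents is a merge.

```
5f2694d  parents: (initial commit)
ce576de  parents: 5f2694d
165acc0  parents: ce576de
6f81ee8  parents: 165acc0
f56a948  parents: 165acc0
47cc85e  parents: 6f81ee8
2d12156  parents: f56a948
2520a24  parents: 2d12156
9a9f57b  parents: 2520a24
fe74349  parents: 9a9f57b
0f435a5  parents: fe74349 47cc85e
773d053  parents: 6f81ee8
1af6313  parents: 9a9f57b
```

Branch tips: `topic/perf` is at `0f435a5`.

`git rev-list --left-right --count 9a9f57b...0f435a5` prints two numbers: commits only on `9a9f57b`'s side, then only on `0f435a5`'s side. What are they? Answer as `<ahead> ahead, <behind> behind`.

Reachable from 9a9f57b: {165acc0, 2520a24, 2d12156, 5f2694d, 9a9f57b, ce576de, f56a948}.
Reachable from 0f435a5: {0f435a5, 165acc0, 2520a24, 2d12156, 47cc85e, 5f2694d, 6f81ee8, 9a9f57b, ce576de, f56a948, fe74349}.
Only in 9a9f57b's history (ahead): {} — 0.
Only in 0f435a5's history (behind): {0f435a5, 47cc85e, 6f81ee8, fe74349} — 4.

0 ahead, 4 behind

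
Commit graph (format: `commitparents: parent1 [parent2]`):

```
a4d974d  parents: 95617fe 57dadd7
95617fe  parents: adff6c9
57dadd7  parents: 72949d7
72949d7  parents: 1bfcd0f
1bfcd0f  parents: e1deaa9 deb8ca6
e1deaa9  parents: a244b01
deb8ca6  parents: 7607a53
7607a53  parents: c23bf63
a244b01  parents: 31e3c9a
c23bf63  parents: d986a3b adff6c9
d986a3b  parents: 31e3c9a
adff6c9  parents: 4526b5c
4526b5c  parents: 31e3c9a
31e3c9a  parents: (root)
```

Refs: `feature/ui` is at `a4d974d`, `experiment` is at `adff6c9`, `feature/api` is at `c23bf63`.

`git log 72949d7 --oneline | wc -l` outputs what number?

Walking parent pointers from 72949d7: reachable set = {1bfcd0f, 31e3c9a, 4526b5c, 72949d7, 7607a53, a244b01, adff6c9, c23bf63, d986a3b, deb8ca6, e1deaa9}.
That is 11 commits.

11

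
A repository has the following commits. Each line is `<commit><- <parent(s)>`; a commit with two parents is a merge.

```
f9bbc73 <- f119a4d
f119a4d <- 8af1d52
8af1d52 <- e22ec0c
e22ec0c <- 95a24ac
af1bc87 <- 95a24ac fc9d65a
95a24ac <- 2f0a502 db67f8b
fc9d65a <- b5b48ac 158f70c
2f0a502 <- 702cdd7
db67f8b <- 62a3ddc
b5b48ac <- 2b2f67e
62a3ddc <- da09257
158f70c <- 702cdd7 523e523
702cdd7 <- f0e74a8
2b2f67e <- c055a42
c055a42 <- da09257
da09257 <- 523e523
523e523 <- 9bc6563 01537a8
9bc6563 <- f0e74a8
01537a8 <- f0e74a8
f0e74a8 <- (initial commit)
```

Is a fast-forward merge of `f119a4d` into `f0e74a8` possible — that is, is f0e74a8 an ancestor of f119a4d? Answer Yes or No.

A fast-forward from f0e74a8 to f119a4d is possible iff f0e74a8 is an ancestor of f119a4d.
Ancestors of f119a4d: {01537a8, 2f0a502, 523e523, 62a3ddc, 702cdd7, 8af1d52, 95a24ac, 9bc6563, da09257, db67f8b, e22ec0c, f0e74a8, f119a4d}.
f0e74a8 is among them, so fast-forward is possible.

Yes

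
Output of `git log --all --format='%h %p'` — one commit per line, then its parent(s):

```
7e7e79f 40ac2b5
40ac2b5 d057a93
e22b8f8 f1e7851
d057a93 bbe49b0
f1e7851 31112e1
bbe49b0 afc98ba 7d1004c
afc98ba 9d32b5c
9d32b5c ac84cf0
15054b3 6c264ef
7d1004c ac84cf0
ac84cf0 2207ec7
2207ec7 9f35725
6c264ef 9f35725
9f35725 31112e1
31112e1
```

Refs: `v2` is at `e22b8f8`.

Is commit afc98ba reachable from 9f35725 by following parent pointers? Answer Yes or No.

Ancestors of 9f35725: {31112e1, 9f35725}.
afc98ba is not in that set, so it is not an ancestor of 9f35725.

No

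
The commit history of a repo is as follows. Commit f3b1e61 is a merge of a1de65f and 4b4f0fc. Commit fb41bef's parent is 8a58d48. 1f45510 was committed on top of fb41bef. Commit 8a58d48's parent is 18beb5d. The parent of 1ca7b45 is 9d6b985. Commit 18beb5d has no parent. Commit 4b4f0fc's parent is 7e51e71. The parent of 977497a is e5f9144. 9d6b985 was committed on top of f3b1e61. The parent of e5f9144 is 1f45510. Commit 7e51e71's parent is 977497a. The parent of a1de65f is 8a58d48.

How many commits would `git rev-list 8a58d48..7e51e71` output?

5

Reachable from 7e51e71: {18beb5d, 1f45510, 7e51e71, 8a58d48, 977497a, e5f9144, fb41bef}.
Reachable from 8a58d48: {18beb5d, 8a58d48}.
In 7e51e71's history but not 8a58d48's: {1f45510, 7e51e71, 977497a, e5f9144, fb41bef} — 5 commits.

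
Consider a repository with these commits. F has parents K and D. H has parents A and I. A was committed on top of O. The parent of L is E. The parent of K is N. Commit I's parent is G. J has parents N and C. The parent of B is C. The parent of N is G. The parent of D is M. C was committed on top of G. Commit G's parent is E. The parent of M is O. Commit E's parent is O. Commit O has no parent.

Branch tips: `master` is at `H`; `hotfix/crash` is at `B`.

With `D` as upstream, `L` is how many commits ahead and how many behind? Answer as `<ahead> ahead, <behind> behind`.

2 ahead, 2 behind

Reachable from L: {E, L, O}.
Reachable from D: {D, M, O}.
Only in L's history (ahead): {E, L} — 2.
Only in D's history (behind): {D, M} — 2.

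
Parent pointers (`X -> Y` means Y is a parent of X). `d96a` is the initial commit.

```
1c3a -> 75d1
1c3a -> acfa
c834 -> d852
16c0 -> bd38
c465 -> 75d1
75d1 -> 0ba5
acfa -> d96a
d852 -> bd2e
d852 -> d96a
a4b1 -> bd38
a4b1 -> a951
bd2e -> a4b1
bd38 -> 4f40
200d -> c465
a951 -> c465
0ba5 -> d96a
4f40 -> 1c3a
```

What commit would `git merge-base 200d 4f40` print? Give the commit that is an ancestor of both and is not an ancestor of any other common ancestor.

75d1

Ancestors of 200d: {0ba5, 200d, 75d1, c465, d96a}.
Ancestors of 4f40: {0ba5, 1c3a, 4f40, 75d1, acfa, d96a}.
Common ancestors: {0ba5, 75d1, d96a}.
Among these, 75d1 is not an ancestor of any other common ancestor — it is the merge base.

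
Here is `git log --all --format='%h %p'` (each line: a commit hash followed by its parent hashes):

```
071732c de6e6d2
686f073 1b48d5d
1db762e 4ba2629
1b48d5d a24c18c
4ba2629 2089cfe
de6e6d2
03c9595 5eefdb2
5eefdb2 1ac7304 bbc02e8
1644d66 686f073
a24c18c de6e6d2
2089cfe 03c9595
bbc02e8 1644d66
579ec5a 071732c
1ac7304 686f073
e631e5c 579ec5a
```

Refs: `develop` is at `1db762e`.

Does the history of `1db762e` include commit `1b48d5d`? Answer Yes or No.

Ancestors of 1db762e (commits reachable by following parents): {03c9595, 1644d66, 1ac7304, 1b48d5d, 1db762e, 2089cfe, 4ba2629, 5eefdb2, 686f073, a24c18c, bbc02e8, de6e6d2}.
1b48d5d is in that set, so it is an ancestor of 1db762e.

Yes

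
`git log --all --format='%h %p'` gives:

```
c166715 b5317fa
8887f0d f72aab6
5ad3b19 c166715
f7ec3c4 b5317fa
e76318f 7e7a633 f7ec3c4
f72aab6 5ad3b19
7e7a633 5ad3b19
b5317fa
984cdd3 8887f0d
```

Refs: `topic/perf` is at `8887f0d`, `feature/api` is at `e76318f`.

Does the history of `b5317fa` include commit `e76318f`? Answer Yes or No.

Ancestors of b5317fa: {b5317fa}.
e76318f is not in that set, so it is not an ancestor of b5317fa.

No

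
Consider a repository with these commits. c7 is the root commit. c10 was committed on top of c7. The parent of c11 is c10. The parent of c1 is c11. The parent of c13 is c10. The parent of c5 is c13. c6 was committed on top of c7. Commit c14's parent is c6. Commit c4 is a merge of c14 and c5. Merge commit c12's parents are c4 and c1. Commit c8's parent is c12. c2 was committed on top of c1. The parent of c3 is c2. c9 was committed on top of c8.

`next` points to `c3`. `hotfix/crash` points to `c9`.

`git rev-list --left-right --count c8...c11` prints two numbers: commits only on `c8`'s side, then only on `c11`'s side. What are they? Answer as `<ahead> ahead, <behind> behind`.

Reachable from c8: {c1, c10, c11, c12, c13, c14, c4, c5, c6, c7, c8}.
Reachable from c11: {c10, c11, c7}.
Only in c8's history (ahead): {c1, c12, c13, c14, c4, c5, c6, c8} — 8.
Only in c11's history (behind): {} — 0.

8 ahead, 0 behind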